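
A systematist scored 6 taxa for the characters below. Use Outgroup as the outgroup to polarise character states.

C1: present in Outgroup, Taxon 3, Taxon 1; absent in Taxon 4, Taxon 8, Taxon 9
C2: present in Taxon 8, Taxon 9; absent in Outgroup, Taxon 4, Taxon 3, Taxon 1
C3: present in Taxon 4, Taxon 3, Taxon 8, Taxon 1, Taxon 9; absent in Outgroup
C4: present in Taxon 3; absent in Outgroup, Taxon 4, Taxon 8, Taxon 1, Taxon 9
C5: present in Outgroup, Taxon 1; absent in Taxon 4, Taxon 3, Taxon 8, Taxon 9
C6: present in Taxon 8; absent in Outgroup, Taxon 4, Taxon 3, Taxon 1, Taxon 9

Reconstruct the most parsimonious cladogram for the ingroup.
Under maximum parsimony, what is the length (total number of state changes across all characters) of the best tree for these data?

Character polarity is set by the outgroup: the derived state is whichever differs from the outgroup's state, so for C1, C5 the derived state is 'absent', and for the remaining characters it is 'present'.
Only Taxon 4, Taxon 8, and Taxon 9 show the derived state 'absent' for C1, supporting them as a clade.
C2: derived state 'present' in Taxon 8 and Taxon 9 only — synapomorphy for {Taxon 8, Taxon 9}.
C3 (derived state 'present') is shared by all ingroup taxa — unites the whole ingroup.
C4 (derived state 'present') is unique to Taxon 3 (autapomorphy; uninformative for grouping).
Only Taxon 3, Taxon 4, Taxon 8, and Taxon 9 show the derived state 'absent' for C5, supporting them as a clade.
C6 (derived state 'present') is unique to Taxon 8 (autapomorphy; uninformative for grouping).
Most parsimonious ingroup topology: (((Taxon 4,(Taxon 8,Taxon 9)),Taxon 3),Taxon 1).
Changes per character on this tree: C1: 1; C2: 1; C3: 1; C4: 1; C5: 1; C6: 1.
Total = 6.

6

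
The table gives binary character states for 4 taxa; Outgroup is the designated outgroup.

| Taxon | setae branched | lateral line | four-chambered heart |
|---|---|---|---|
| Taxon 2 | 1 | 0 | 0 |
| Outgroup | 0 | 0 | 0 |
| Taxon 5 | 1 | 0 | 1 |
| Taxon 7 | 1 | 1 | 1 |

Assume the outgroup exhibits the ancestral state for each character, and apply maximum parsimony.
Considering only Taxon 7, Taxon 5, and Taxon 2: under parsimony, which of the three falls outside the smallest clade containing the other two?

The outgroup has state '0' for every character, so '1' is the derived state throughout.
setae branched (derived state '1') is shared by all ingroup taxa — unites the whole ingroup.
lateral line (derived state '1') is unique to Taxon 7 (autapomorphy; uninformative for grouping).
Only Taxon 5 and Taxon 7 show the derived state '1' for four-chambered heart, supporting them as a clade.
Most parsimonious ingroup topology: (Taxon 2,(Taxon 7,Taxon 5)).
Taxon 7 and Taxon 5 share a more recent common ancestor with each other than either does with Taxon 2, so Taxon 2 is the least closely related of the three.

Taxon 2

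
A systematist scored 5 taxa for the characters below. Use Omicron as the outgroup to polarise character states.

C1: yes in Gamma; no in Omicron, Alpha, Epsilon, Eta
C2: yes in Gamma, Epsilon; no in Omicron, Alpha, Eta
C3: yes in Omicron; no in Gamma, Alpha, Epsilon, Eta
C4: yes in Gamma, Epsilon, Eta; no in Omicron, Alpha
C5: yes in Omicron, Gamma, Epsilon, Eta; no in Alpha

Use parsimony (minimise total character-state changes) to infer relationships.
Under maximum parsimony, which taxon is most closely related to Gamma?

Character polarity is set by the outgroup: the derived state is whichever differs from the outgroup's state, so for C3, C5 the derived state is 'no', and for the remaining characters it is 'yes'.
C1 (derived state 'yes') is unique to Gamma (autapomorphy; uninformative for grouping).
Only Epsilon and Gamma show the derived state 'yes' for C2, supporting them as a clade.
All ingroup taxa share the derived state 'no' for C3; it defines the ingroup but does not resolve relationships within it.
C4: derived state 'yes' in Epsilon, Eta, and Gamma only — synapomorphy for {Epsilon, Eta, Gamma}.
C5: derived state 'no' in Alpha only — an autapomorphy, so it tells us nothing about relationships among taxa.
Most parsimonious ingroup topology: (((Gamma,Epsilon),Eta),Alpha).
Gamma and Epsilon form a cherry on this tree, so they are sister taxa.

Epsilon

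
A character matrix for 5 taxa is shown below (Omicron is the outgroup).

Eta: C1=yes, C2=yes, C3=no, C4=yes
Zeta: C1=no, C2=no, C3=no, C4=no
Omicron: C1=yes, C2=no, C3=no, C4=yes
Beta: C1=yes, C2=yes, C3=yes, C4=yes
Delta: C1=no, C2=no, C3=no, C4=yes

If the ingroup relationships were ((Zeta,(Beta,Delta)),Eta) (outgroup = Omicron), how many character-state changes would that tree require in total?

Map each character onto ((Zeta,(Beta,Delta)),Eta) (rooted by Omicron) and count the minimum state changes it requires (Fitch parsimony):
C1: 2; C2: 2; C3: 1; C4: 1.
Total tree length = 6.

6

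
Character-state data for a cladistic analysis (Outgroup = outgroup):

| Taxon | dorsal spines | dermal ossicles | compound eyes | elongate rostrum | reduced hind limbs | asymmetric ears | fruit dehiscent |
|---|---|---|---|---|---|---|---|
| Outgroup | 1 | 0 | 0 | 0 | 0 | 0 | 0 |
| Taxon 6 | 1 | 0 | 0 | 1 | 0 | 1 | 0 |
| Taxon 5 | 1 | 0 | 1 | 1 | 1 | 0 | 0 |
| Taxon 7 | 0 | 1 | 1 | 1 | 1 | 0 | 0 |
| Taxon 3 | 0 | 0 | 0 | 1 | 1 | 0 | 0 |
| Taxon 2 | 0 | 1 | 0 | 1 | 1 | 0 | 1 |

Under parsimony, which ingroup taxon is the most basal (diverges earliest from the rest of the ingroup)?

Character polarity is set by the outgroup: the derived state is whichever differs from the outgroup's state, so for dorsal spines the derived state is '0', and for the remaining characters it is '1'.
dorsal spines: derived state '0' in Taxon 2, Taxon 3, and Taxon 7 only — synapomorphy for {Taxon 2, Taxon 3, Taxon 7}.
dermal ossicles (derived state '1') is shared by Taxon 2 and Taxon 7 — a synapomorphy uniting that clade.
compound eyes (state '1') occurs in Taxon 5 and Taxon 7 but conflicts with the nesting implied by the other characters — most parsimoniously interpreted as homoplasy.
All ingroup taxa share the derived state '1' for elongate rostrum; it defines the ingroup but does not resolve relationships within it.
reduced hind limbs: derived state '1' in Taxon 2, Taxon 3, Taxon 5, and Taxon 7 only — synapomorphy for {Taxon 2, Taxon 3, Taxon 5, Taxon 7}.
asymmetric ears (derived state '1') is unique to Taxon 6 (autapomorphy; uninformative for grouping).
fruit dehiscent (derived state '1') is unique to Taxon 2 (autapomorphy; uninformative for grouping).
Most parsimonious ingroup topology: ((((Taxon 2,Taxon 7),Taxon 3),Taxon 5),Taxon 6).
Taxon 6 is sister to the clade containing all other ingroup taxa, so it is the earliest-diverging (most basal) ingroup lineage.

Taxon 6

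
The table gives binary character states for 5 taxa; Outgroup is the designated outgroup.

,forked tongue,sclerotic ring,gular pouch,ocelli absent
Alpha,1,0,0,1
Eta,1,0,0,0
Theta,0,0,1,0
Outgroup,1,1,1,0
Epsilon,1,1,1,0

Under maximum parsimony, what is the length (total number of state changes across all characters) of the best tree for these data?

4

Character polarity is set by the outgroup: the derived state is whichever differs from the outgroup's state, so for forked tongue, sclerotic ring, gular pouch the derived state is '0', and for the remaining characters it is '1'.
forked tongue (derived state '0') is unique to Theta (autapomorphy; uninformative for grouping).
sclerotic ring: derived state '0' in Alpha, Eta, and Theta only — synapomorphy for {Alpha, Eta, Theta}.
gular pouch: derived state '0' in Alpha and Eta only — synapomorphy for {Alpha, Eta}.
ocelli absent: derived state '1' in Alpha only — an autapomorphy, so it tells us nothing about relationships among taxa.
Most parsimonious ingroup topology: (((Eta,Alpha),Theta),Epsilon).
Changes per character on this tree: forked tongue: 1; sclerotic ring: 1; gular pouch: 1; ocelli absent: 1.
Total = 4.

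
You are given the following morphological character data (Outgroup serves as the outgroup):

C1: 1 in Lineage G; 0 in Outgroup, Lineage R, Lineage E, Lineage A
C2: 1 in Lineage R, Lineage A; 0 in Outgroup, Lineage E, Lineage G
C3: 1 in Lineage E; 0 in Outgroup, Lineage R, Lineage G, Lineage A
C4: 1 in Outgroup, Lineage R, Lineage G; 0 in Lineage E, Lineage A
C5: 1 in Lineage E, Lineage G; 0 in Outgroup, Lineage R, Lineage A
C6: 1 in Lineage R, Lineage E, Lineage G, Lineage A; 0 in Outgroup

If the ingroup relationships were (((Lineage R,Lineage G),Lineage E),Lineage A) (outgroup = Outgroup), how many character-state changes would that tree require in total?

Map each character onto (((Lineage R,Lineage G),Lineage E),Lineage A) (rooted by Outgroup) and count the minimum state changes it requires (Fitch parsimony):
C1: 1; C2: 2; C3: 1; C4: 2; C5: 2; C6: 1.
Total tree length = 9.

9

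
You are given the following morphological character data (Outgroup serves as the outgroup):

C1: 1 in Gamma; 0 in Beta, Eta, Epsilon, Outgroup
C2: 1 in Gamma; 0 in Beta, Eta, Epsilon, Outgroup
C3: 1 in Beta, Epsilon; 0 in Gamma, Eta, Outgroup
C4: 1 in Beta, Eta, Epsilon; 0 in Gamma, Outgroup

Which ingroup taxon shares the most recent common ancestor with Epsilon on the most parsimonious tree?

Beta

The outgroup has state '0' for every character, so '1' is the derived state throughout.
C1: derived state '1' in Gamma only — an autapomorphy, so it tells us nothing about relationships among taxa.
C2: derived state '1' in Gamma only — an autapomorphy, so it tells us nothing about relationships among taxa.
C3: derived state '1' in Beta and Epsilon only — synapomorphy for {Beta, Epsilon}.
C4: derived state '1' in Beta, Epsilon, and Eta only — synapomorphy for {Beta, Epsilon, Eta}.
Most parsimonious ingroup topology: (((Beta,Epsilon),Eta),Gamma).
Epsilon and Beta form a cherry on this tree, so they are sister taxa.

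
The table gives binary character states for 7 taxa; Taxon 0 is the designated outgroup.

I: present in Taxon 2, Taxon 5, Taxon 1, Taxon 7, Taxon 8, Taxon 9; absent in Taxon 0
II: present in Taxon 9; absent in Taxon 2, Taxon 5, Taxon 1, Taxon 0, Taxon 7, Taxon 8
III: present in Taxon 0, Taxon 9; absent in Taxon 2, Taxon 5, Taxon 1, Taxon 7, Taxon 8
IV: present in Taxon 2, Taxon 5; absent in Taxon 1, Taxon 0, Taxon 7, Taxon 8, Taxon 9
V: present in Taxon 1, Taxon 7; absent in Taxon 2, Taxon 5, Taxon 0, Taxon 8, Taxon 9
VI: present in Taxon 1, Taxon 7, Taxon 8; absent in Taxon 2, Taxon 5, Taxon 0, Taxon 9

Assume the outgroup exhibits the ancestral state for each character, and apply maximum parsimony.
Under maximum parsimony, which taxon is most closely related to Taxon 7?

Character polarity is set by the outgroup: the derived state is whichever differs from the outgroup's state, so for III the derived state is 'absent', and for the remaining characters it is 'present'.
All ingroup taxa share the derived state 'present' for I; it defines the ingroup but does not resolve relationships within it.
II: derived state 'present' in Taxon 9 only — an autapomorphy, so it tells us nothing about relationships among taxa.
III: derived state 'absent' in Taxon 1, Taxon 2, Taxon 5, Taxon 7, and Taxon 8 only — synapomorphy for {Taxon 1, Taxon 2, Taxon 5, Taxon 7, Taxon 8}.
IV: derived state 'present' in Taxon 2 and Taxon 5 only — synapomorphy for {Taxon 2, Taxon 5}.
V: derived state 'present' in Taxon 1 and Taxon 7 only — synapomorphy for {Taxon 1, Taxon 7}.
VI (derived state 'present') is shared by Taxon 1, Taxon 7, and Taxon 8 — a synapomorphy uniting that clade.
Most parsimonious ingroup topology: (((Taxon 5,Taxon 2),((Taxon 1,Taxon 7),Taxon 8)),Taxon 9).
Taxon 7 and Taxon 1 form a cherry on this tree, so they are sister taxa.

Taxon 1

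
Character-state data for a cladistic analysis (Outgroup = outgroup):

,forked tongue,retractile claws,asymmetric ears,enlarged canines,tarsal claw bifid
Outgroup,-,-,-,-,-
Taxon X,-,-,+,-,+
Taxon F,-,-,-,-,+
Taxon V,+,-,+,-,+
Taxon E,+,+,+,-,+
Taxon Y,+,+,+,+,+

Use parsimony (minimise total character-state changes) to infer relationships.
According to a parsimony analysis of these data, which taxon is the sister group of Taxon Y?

The outgroup has state '-' for every character, so '+' is the derived state throughout.
forked tongue (derived state '+') is shared by Taxon E, Taxon V, and Taxon Y — a synapomorphy uniting that clade.
Only Taxon E and Taxon Y show the derived state '+' for retractile claws, supporting them as a clade.
asymmetric ears: derived state '+' in Taxon E, Taxon V, Taxon X, and Taxon Y only — synapomorphy for {Taxon E, Taxon V, Taxon X, Taxon Y}.
enlarged canines: derived state '+' in Taxon Y only — an autapomorphy, so it tells us nothing about relationships among taxa.
All ingroup taxa share the derived state '+' for tarsal claw bifid; it defines the ingroup but does not resolve relationships within it.
Most parsimonious ingroup topology: ((Taxon X,(Taxon V,(Taxon E,Taxon Y))),Taxon F).
Taxon Y and Taxon E form a cherry on this tree, so they are sister taxa.

Taxon E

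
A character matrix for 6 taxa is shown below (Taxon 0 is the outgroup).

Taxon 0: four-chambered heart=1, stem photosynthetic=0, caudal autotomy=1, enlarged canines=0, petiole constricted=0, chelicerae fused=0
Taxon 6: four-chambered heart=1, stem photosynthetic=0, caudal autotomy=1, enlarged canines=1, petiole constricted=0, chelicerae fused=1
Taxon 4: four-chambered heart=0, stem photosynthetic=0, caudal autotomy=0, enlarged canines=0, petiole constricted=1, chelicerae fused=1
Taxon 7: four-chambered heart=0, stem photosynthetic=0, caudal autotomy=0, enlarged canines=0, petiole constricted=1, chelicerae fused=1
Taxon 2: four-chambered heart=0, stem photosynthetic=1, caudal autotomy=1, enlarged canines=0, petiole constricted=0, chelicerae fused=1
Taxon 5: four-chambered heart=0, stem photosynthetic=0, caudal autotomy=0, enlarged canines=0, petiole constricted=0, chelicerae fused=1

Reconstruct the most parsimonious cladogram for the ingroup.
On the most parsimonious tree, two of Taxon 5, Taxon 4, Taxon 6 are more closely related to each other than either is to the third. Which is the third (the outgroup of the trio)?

Character polarity is set by the outgroup: the derived state is whichever differs from the outgroup's state, so for four-chambered heart, caudal autotomy the derived state is '0', and for the remaining characters it is '1'.
Only Taxon 2, Taxon 4, Taxon 5, and Taxon 7 show the derived state '0' for four-chambered heart, supporting them as a clade.
stem photosynthetic: derived state '1' in Taxon 2 only — an autapomorphy, so it tells us nothing about relationships among taxa.
caudal autotomy: derived state '0' in Taxon 4, Taxon 5, and Taxon 7 only — synapomorphy for {Taxon 4, Taxon 5, Taxon 7}.
enlarged canines: derived state '1' in Taxon 6 only — an autapomorphy, so it tells us nothing about relationships among taxa.
Only Taxon 4 and Taxon 7 show the derived state '1' for petiole constricted, supporting them as a clade.
All ingroup taxa share the derived state '1' for chelicerae fused; it defines the ingroup but does not resolve relationships within it.
Most parsimonious ingroup topology: (Taxon 6,(((Taxon 4,Taxon 7),Taxon 5),Taxon 2)).
Taxon 4 and Taxon 5 share a more recent common ancestor with each other than either does with Taxon 6, so Taxon 6 is the least closely related of the three.

Taxon 6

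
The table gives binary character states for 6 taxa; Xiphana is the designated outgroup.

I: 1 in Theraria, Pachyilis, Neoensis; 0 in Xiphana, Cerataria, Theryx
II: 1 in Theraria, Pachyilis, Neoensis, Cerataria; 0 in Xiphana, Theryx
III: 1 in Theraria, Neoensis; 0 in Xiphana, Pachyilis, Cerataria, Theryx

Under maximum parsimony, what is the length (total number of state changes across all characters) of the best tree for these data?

The outgroup has state '0' for every character, so '1' is the derived state throughout.
Only Neoensis, Pachyilis, and Theraria show the derived state '1' for I, supporting them as a clade.
II (derived state '1') is shared by Cerataria, Neoensis, Pachyilis, and Theraria — a synapomorphy uniting that clade.
III (derived state '1') is shared by Neoensis and Theraria — a synapomorphy uniting that clade.
Most parsimonious ingroup topology: ((((Theraria,Neoensis),Pachyilis),Cerataria),Theryx).
Changes per character on this tree: I: 1; II: 1; III: 1.
Total = 3.

3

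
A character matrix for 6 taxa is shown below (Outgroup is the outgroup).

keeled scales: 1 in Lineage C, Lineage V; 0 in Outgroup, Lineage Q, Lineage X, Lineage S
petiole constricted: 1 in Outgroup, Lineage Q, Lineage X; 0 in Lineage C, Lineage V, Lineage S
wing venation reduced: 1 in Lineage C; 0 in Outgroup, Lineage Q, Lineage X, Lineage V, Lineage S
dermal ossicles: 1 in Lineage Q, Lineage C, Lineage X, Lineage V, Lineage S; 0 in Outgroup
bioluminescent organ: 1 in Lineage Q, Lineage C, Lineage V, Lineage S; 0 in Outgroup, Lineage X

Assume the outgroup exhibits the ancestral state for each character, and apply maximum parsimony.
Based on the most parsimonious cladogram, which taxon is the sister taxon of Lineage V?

Lineage C

Character polarity is set by the outgroup: the derived state is whichever differs from the outgroup's state, so for petiole constricted the derived state is '0', and for the remaining characters it is '1'.
Only Lineage C and Lineage V show the derived state '1' for keeled scales, supporting them as a clade.
Only Lineage C, Lineage S, and Lineage V show the derived state '0' for petiole constricted, supporting them as a clade.
wing venation reduced: derived state '1' in Lineage C only — an autapomorphy, so it tells us nothing about relationships among taxa.
All ingroup taxa share the derived state '1' for dermal ossicles; it defines the ingroup but does not resolve relationships within it.
bioluminescent organ (derived state '1') is shared by Lineage C, Lineage Q, Lineage S, and Lineage V — a synapomorphy uniting that clade.
Most parsimonious ingroup topology: ((Lineage Q,((Lineage C,Lineage V),Lineage S)),Lineage X).
Lineage V and Lineage C form a cherry on this tree, so they are sister taxa.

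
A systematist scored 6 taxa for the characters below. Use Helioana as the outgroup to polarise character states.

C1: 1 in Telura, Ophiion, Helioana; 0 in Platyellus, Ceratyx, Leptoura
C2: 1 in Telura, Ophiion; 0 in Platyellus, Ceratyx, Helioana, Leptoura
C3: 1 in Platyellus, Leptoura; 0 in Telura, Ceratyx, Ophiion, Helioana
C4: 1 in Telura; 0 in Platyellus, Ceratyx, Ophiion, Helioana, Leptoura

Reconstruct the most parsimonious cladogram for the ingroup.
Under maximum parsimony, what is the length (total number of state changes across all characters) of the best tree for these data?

Character polarity is set by the outgroup: the derived state is whichever differs from the outgroup's state, so for C1 the derived state is '0', and for the remaining characters it is '1'.
Only Ceratyx, Leptoura, and Platyellus show the derived state '0' for C1, supporting them as a clade.
C2: derived state '1' in Ophiion and Telura only — synapomorphy for {Ophiion, Telura}.
C3: derived state '1' in Leptoura and Platyellus only — synapomorphy for {Leptoura, Platyellus}.
C4 (derived state '1') is unique to Telura (autapomorphy; uninformative for grouping).
Most parsimonious ingroup topology: ((Ceratyx,(Leptoura,Platyellus)),(Telura,Ophiion)).
Changes per character on this tree: C1: 1; C2: 1; C3: 1; C4: 1.
Total = 4.

4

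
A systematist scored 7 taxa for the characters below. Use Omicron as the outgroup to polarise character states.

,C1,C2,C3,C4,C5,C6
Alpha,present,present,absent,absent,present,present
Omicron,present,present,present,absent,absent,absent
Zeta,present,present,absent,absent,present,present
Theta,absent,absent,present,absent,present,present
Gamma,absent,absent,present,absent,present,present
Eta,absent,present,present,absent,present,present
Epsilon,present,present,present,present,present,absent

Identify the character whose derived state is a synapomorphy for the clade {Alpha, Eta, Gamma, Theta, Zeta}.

C6

Character polarity is set by the outgroup: the derived state is whichever differs from the outgroup's state, so for C1, C2, C3 the derived state is 'absent', and for the remaining characters it is 'present'.
Only Eta, Gamma, and Theta show the derived state 'absent' for C1, supporting them as a clade.
Only Gamma and Theta show the derived state 'absent' for C2, supporting them as a clade.
C3 (derived state 'absent') is shared by Alpha and Zeta — a synapomorphy uniting that clade.
C4 (derived state 'present') is unique to Epsilon (autapomorphy; uninformative for grouping).
All ingroup taxa share the derived state 'present' for C5; it defines the ingroup but does not resolve relationships within it.
Only Alpha, Eta, Gamma, Theta, and Zeta show the derived state 'present' for C6, supporting them as a clade.
Most parsimonious ingroup topology: (((Eta,(Theta,Gamma)),(Alpha,Zeta)),Epsilon).
The clade {Alpha, Eta, Gamma, Theta, Zeta} is supported by C6: its derived state 'present' occurs in exactly those taxa and in no other taxon (including the outgroup).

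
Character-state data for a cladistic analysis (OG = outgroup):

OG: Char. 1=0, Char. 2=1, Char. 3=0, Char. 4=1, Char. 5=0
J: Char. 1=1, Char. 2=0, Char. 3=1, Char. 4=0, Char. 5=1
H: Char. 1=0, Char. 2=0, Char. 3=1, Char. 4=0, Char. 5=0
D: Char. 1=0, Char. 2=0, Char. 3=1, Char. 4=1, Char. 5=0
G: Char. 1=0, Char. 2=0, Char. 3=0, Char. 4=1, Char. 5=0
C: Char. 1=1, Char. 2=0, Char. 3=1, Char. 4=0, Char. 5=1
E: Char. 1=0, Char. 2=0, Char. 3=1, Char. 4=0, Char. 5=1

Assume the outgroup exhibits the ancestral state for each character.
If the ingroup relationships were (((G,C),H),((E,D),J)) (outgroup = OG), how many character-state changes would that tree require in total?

11

Map each character onto (((G,C),H),((E,D),J)) (rooted by OG) and count the minimum state changes it requires (Fitch parsimony):
Char. 1: 2; Char. 2: 1; Char. 3: 2; Char. 4: 3; Char. 5: 3.
Total tree length = 11.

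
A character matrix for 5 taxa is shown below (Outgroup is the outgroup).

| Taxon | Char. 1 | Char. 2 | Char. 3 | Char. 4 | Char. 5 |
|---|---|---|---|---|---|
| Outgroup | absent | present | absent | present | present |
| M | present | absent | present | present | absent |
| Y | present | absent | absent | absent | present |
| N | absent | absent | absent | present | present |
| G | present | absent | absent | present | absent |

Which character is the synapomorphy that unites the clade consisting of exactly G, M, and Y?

Char. 1

Character polarity is set by the outgroup: the derived state is whichever differs from the outgroup's state, so for Char. 2, Char. 4, Char. 5 the derived state is 'absent', and for the remaining characters it is 'present'.
Char. 1: derived state 'present' in G, M, and Y only — synapomorphy for {G, M, Y}.
All ingroup taxa share the derived state 'absent' for Char. 2; it defines the ingroup but does not resolve relationships within it.
Char. 3: derived state 'present' in M only — an autapomorphy, so it tells us nothing about relationships among taxa.
Char. 4 (derived state 'absent') is unique to Y (autapomorphy; uninformative for grouping).
Char. 5: derived state 'absent' in G and M only — synapomorphy for {G, M}.
Most parsimonious ingroup topology: (((M,G),Y),N).
The clade {G, M, Y} is supported by Char. 1: its derived state 'present' occurs in exactly those taxa and in no other taxon (including the outgroup).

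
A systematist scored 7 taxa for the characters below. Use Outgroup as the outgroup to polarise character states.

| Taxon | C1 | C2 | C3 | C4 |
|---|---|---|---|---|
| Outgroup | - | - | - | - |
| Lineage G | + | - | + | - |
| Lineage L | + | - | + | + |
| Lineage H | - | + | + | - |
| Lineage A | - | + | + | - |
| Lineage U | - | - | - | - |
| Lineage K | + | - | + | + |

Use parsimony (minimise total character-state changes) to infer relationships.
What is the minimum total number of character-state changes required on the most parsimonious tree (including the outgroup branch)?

The outgroup has state '-' for every character, so '+' is the derived state throughout.
C1 (derived state '+') is shared by Lineage G, Lineage K, and Lineage L — a synapomorphy uniting that clade.
C2 (derived state '+') is shared by Lineage A and Lineage H — a synapomorphy uniting that clade.
C3: derived state '+' in Lineage A, Lineage G, Lineage H, Lineage K, and Lineage L only — synapomorphy for {Lineage A, Lineage G, Lineage H, Lineage K, Lineage L}.
C4 (derived state '+') is shared by Lineage K and Lineage L — a synapomorphy uniting that clade.
Most parsimonious ingroup topology: (((Lineage G,(Lineage L,Lineage K)),(Lineage H,Lineage A)),Lineage U).
Changes per character on this tree: C1: 1; C2: 1; C3: 1; C4: 1.
Total = 4.

4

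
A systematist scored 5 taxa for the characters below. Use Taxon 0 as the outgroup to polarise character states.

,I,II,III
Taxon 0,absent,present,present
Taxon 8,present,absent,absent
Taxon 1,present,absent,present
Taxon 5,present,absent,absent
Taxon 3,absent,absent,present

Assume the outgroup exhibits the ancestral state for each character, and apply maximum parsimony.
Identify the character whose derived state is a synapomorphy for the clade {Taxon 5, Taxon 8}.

Character polarity is set by the outgroup: the derived state is whichever differs from the outgroup's state, so for II, III the derived state is 'absent', and for the remaining characters it is 'present'.
Only Taxon 1, Taxon 5, and Taxon 8 show the derived state 'present' for I, supporting them as a clade.
II (derived state 'absent') is shared by all ingroup taxa — unites the whole ingroup.
III (derived state 'absent') is shared by Taxon 5 and Taxon 8 — a synapomorphy uniting that clade.
Most parsimonious ingroup topology: (((Taxon 8,Taxon 5),Taxon 1),Taxon 3).
The clade {Taxon 5, Taxon 8} is supported by III: its derived state 'absent' occurs in exactly those taxa and in no other taxon (including the outgroup).

III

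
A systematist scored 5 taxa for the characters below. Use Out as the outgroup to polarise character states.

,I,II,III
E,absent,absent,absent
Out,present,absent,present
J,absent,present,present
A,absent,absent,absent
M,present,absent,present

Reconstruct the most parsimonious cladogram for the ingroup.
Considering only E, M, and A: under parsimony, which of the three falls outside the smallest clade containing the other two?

Character polarity is set by the outgroup: the derived state is whichever differs from the outgroup's state, so for I, III the derived state is 'absent', and for the remaining characters it is 'present'.
I (derived state 'absent') is shared by A, E, and J — a synapomorphy uniting that clade.
II: derived state 'present' in J only — an autapomorphy, so it tells us nothing about relationships among taxa.
III (derived state 'absent') is shared by A and E — a synapomorphy uniting that clade.
Most parsimonious ingroup topology: (((E,A),J),M).
A and E share a more recent common ancestor with each other than either does with M, so M is the least closely related of the three.

M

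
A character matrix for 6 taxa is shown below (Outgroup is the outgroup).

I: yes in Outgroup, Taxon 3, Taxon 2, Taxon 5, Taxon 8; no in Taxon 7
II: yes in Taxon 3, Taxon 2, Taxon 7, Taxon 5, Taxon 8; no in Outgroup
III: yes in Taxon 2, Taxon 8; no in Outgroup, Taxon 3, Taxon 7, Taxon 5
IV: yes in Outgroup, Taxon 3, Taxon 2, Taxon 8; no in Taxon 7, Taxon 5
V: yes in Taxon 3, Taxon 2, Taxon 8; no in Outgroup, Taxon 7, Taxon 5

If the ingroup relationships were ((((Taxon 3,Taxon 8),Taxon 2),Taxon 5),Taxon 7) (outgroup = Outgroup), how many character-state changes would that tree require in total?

7

Map each character onto ((((Taxon 3,Taxon 8),Taxon 2),Taxon 5),Taxon 7) (rooted by Outgroup) and count the minimum state changes it requires (Fitch parsimony):
I: 1; II: 1; III: 2; IV: 2; V: 1.
Total tree length = 7.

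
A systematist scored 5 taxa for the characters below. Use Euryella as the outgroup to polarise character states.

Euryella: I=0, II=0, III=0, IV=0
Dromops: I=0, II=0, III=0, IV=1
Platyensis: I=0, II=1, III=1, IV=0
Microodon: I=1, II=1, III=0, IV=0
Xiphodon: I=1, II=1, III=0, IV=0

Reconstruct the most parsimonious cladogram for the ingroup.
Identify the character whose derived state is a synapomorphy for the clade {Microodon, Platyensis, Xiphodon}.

The outgroup has state '0' for every character, so '1' is the derived state throughout.
Only Microodon and Xiphodon show the derived state '1' for I, supporting them as a clade.
II: derived state '1' in Microodon, Platyensis, and Xiphodon only — synapomorphy for {Microodon, Platyensis, Xiphodon}.
III (derived state '1') is unique to Platyensis (autapomorphy; uninformative for grouping).
IV (derived state '1') is unique to Dromops (autapomorphy; uninformative for grouping).
Most parsimonious ingroup topology: (Dromops,(Platyensis,(Microodon,Xiphodon))).
The clade {Microodon, Platyensis, Xiphodon} is supported by II: its derived state '1' occurs in exactly those taxa and in no other taxon (including the outgroup).

II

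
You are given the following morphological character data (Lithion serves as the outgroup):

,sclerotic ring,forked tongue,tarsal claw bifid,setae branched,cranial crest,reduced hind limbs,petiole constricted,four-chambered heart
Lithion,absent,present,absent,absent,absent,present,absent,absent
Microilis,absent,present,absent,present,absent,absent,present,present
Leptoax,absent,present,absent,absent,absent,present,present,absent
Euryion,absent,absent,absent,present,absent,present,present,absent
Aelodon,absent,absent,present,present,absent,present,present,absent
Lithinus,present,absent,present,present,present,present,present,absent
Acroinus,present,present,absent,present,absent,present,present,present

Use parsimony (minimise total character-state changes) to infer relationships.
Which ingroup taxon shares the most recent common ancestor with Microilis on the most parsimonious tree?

Acroinus

Character polarity is set by the outgroup: the derived state is whichever differs from the outgroup's state, so for forked tongue, reduced hind limbs the derived state is 'absent', and for the remaining characters it is 'present'.
sclerotic ring groups Acroinus and Lithinus, which is incompatible with the clades supported by the remaining characters; treating it as convergent (homoplasy) costs fewer steps than any alternative tree.
forked tongue: derived state 'absent' in Aelodon, Euryion, and Lithinus only — synapomorphy for {Aelodon, Euryion, Lithinus}.
tarsal claw bifid: derived state 'present' in Aelodon and Lithinus only — synapomorphy for {Aelodon, Lithinus}.
setae branched (derived state 'present') is shared by Acroinus, Aelodon, Euryion, Lithinus, and Microilis — a synapomorphy uniting that clade.
cranial crest (derived state 'present') is unique to Lithinus (autapomorphy; uninformative for grouping).
reduced hind limbs: derived state 'absent' in Microilis only — an autapomorphy, so it tells us nothing about relationships among taxa.
All ingroup taxa share the derived state 'present' for petiole constricted; it defines the ingroup but does not resolve relationships within it.
four-chambered heart (derived state 'present') is shared by Acroinus and Microilis — a synapomorphy uniting that clade.
Most parsimonious ingroup topology: (((Microilis,Acroinus),(Euryion,(Aelodon,Lithinus))),Leptoax).
Microilis and Acroinus form a cherry on this tree, so they are sister taxa.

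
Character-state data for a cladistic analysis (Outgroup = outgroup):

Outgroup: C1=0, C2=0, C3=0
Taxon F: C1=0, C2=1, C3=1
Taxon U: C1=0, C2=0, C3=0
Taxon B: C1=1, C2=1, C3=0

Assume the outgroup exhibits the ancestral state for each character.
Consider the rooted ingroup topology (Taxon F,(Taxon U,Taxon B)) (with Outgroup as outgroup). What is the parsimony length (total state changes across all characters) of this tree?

Map each character onto (Taxon F,(Taxon U,Taxon B)) (rooted by Outgroup) and count the minimum state changes it requires (Fitch parsimony):
C1: 1; C2: 2; C3: 1.
Total tree length = 4.

4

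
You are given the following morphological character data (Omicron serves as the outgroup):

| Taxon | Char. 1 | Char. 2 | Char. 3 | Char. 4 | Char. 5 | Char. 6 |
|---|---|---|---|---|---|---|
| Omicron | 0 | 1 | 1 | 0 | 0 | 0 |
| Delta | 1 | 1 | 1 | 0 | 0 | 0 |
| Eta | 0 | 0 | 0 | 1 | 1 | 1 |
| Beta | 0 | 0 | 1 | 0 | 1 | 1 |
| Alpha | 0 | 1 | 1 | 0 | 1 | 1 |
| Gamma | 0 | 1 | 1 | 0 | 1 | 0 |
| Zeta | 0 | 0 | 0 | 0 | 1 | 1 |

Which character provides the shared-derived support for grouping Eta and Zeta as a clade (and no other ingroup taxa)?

Char. 3

Character polarity is set by the outgroup: the derived state is whichever differs from the outgroup's state, so for Char. 2, Char. 3 the derived state is '0', and for the remaining characters it is '1'.
Char. 1: derived state '1' in Delta only — an autapomorphy, so it tells us nothing about relationships among taxa.
Only Beta, Eta, and Zeta show the derived state '0' for Char. 2, supporting them as a clade.
Char. 3: derived state '0' in Eta and Zeta only — synapomorphy for {Eta, Zeta}.
Char. 4: derived state '1' in Eta only — an autapomorphy, so it tells us nothing about relationships among taxa.
Only Alpha, Beta, Eta, Gamma, and Zeta show the derived state '1' for Char. 5, supporting them as a clade.
Char. 6 (derived state '1') is shared by Alpha, Beta, Eta, and Zeta — a synapomorphy uniting that clade.
Most parsimonious ingroup topology: (Delta,((((Eta,Zeta),Beta),Alpha),Gamma)).
The clade {Eta, Zeta} is supported by Char. 3: its derived state '0' occurs in exactly those taxa and in no other taxon (including the outgroup).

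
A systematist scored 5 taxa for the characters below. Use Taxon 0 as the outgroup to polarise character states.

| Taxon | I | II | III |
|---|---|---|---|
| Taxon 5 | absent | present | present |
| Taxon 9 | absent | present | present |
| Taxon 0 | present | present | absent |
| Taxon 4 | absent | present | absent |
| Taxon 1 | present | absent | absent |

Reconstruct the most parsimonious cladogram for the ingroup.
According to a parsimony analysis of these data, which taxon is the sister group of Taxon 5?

Taxon 9

Character polarity is set by the outgroup: the derived state is whichever differs from the outgroup's state, so for I, II the derived state is 'absent', and for the remaining characters it is 'present'.
Only Taxon 4, Taxon 5, and Taxon 9 show the derived state 'absent' for I, supporting them as a clade.
II: derived state 'absent' in Taxon 1 only — an autapomorphy, so it tells us nothing about relationships among taxa.
III: derived state 'present' in Taxon 5 and Taxon 9 only — synapomorphy for {Taxon 5, Taxon 9}.
Most parsimonious ingroup topology: (((Taxon 9,Taxon 5),Taxon 4),Taxon 1).
Taxon 5 and Taxon 9 form a cherry on this tree, so they are sister taxa.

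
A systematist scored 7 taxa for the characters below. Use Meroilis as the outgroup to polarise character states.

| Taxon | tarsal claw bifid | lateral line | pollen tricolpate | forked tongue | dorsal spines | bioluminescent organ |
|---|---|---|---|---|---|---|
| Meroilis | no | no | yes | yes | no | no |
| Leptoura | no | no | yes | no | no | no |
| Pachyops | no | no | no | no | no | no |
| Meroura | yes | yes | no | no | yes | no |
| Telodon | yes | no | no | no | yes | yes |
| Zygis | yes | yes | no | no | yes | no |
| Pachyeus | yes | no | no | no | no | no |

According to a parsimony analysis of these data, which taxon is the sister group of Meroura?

Zygis

Character polarity is set by the outgroup: the derived state is whichever differs from the outgroup's state, so for pollen tricolpate, forked tongue the derived state is 'no', and for the remaining characters it is 'yes'.
tarsal claw bifid: derived state 'yes' in Meroura, Pachyeus, Telodon, and Zygis only — synapomorphy for {Meroura, Pachyeus, Telodon, Zygis}.
Only Meroura and Zygis show the derived state 'yes' for lateral line, supporting them as a clade.
pollen tricolpate (derived state 'no') is shared by Meroura, Pachyeus, Pachyops, Telodon, and Zygis — a synapomorphy uniting that clade.
forked tongue (derived state 'no') is shared by all ingroup taxa — unites the whole ingroup.
dorsal spines (derived state 'yes') is shared by Meroura, Telodon, and Zygis — a synapomorphy uniting that clade.
bioluminescent organ: derived state 'yes' in Telodon only — an autapomorphy, so it tells us nothing about relationships among taxa.
Most parsimonious ingroup topology: (Leptoura,(Pachyops,(((Meroura,Zygis),Telodon),Pachyeus))).
Meroura and Zygis form a cherry on this tree, so they are sister taxa.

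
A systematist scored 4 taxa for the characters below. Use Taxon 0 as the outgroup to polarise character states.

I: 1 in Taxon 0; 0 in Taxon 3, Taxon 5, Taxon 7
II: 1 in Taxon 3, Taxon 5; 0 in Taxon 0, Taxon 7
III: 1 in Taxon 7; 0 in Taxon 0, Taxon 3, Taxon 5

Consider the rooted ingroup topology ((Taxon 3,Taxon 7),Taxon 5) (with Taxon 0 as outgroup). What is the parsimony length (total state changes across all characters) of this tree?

Map each character onto ((Taxon 3,Taxon 7),Taxon 5) (rooted by Taxon 0) and count the minimum state changes it requires (Fitch parsimony):
I: 1; II: 2; III: 1.
Total tree length = 4.

4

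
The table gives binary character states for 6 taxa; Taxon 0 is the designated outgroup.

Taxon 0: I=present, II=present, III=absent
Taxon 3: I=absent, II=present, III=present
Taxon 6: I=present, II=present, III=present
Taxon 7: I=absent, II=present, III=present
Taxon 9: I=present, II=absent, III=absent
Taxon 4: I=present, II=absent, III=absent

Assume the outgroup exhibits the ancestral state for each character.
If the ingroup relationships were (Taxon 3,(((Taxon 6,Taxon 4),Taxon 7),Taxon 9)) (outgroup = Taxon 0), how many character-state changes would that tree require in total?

7

Map each character onto (Taxon 3,(((Taxon 6,Taxon 4),Taxon 7),Taxon 9)) (rooted by Taxon 0) and count the minimum state changes it requires (Fitch parsimony):
I: 2; II: 2; III: 3.
Total tree length = 7.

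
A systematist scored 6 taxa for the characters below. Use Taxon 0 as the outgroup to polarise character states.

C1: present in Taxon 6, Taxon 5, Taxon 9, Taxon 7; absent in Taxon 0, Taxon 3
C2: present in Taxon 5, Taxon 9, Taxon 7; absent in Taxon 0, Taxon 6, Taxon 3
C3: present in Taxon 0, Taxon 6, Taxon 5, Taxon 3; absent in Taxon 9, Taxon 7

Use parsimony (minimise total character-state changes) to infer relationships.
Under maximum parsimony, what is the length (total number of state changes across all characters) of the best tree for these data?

Character polarity is set by the outgroup: the derived state is whichever differs from the outgroup's state, so for C3 the derived state is 'absent', and for the remaining characters it is 'present'.
Only Taxon 5, Taxon 6, Taxon 7, and Taxon 9 show the derived state 'present' for C1, supporting them as a clade.
C2: derived state 'present' in Taxon 5, Taxon 7, and Taxon 9 only — synapomorphy for {Taxon 5, Taxon 7, Taxon 9}.
C3: derived state 'absent' in Taxon 7 and Taxon 9 only — synapomorphy for {Taxon 7, Taxon 9}.
Most parsimonious ingroup topology: ((Taxon 6,(Taxon 5,(Taxon 9,Taxon 7))),Taxon 3).
Changes per character on this tree: C1: 1; C2: 1; C3: 1.
Total = 3.

3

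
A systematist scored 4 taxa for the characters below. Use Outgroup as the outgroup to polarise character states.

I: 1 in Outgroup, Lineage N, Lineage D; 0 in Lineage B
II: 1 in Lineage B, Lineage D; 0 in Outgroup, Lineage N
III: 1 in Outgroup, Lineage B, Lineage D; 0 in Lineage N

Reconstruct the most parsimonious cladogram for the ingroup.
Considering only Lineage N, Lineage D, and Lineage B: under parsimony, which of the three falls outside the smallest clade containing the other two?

Character polarity is set by the outgroup: the derived state is whichever differs from the outgroup's state, so for I, III the derived state is '0', and for the remaining characters it is '1'.
I (derived state '0') is unique to Lineage B (autapomorphy; uninformative for grouping).
II: derived state '1' in Lineage B and Lineage D only — synapomorphy for {Lineage B, Lineage D}.
III (derived state '0') is unique to Lineage N (autapomorphy; uninformative for grouping).
Most parsimonious ingroup topology: ((Lineage B,Lineage D),Lineage N).
Lineage D and Lineage B share a more recent common ancestor with each other than either does with Lineage N, so Lineage N is the least closely related of the three.

Lineage N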